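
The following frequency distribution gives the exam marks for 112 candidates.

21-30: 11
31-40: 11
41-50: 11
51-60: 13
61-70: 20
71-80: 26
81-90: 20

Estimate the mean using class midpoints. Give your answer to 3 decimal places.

61.393

Midpoints: 25.5, 35.5, 45.5, 55.5, 65.5, 75.5, 85.5
Σfm = 11×25.5 + 11×35.5 + 11×45.5 + 13×55.5 + 20×65.5 + 26×75.5 + 20×85.5 = 6876
n = Σf = 112
Mean = 6876 / 112 = 61.3929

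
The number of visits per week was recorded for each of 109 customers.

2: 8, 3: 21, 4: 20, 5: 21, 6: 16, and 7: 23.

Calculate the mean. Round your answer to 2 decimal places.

Values: 2, 3, 4, 5, 6, 7
Σfx = 8×2 + 21×3 + 20×4 + 21×5 + 16×6 + 23×7 = 521
n = Σf = 109
Mean = 521 / 109 = 4.7798

4.78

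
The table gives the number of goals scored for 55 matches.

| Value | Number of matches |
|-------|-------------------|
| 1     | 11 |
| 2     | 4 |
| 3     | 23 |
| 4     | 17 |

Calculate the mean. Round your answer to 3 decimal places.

2.836

Values: 1, 2, 3, 4
Σfx = 11×1 + 4×2 + 23×3 + 17×4 = 156
n = Σf = 55
Mean = 156 / 55 = 2.8364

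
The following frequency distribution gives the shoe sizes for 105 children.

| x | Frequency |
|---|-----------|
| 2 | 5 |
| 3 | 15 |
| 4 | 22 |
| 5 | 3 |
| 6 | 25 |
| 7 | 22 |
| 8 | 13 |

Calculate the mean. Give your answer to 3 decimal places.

Values: 2, 3, 4, 5, 6, 7, 8
Σfx = 5×2 + 15×3 + 22×4 + 3×5 + 25×6 + 22×7 + 13×8 = 566
n = Σf = 105
Mean = 566 / 105 = 5.3905

5.390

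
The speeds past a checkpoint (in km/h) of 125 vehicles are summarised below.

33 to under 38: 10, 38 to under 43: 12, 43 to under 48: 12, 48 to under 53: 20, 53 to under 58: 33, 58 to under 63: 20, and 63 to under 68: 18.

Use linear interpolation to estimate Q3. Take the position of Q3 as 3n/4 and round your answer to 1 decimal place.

59.7

Cumulative frequencies: 10, 22, 34, 54, 87, 107, 125
n = 125; position = 3n/4 = 93.75.
This falls in the class 58 to under 63: L = 58, F = 87, f = 20, h = 5.
Upper quartile ≈ 58 + ((93.75 − 87) / 20) × 5 = 59.6875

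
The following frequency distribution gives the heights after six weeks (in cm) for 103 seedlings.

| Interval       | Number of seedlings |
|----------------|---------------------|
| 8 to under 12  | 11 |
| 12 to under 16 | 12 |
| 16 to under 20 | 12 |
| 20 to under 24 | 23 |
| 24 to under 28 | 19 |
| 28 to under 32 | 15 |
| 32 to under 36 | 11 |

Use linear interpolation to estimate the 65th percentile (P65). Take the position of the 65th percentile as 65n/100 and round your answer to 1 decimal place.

25.9

Cumulative frequencies: 11, 23, 35, 58, 77, 92, 103
n = 103; position = 65n/100 = 66.95.
This falls in the class 24 to under 28: L = 24, F = 58, f = 19, h = 4.
65th percentile ≈ 24 + ((66.95 − 58) / 19) × 4 = 25.8842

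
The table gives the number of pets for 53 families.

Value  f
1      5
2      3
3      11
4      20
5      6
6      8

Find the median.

4

Cumulative frequencies: 5, 8, 19, 39, 45, 53
n = 53, so the median is the value in position (n+1)/2 = 27.
Position 27 falls at value 4.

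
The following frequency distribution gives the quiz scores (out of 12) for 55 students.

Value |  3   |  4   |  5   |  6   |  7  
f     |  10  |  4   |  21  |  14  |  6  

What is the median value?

5

Cumulative frequencies: 10, 14, 35, 49, 55
n = 55, so the median is the value in position (n+1)/2 = 28.
Position 28 falls at value 5.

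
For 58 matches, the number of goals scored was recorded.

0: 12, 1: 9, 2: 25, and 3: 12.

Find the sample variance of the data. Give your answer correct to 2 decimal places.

Values: 0, 1, 2, 3
n = 58, Σfx = 95, mean = 1.6379
Σfx² = 217
Σf(x − x̄)² = Σfx² − (Σfx)²/n = 217 − 95²/58 = 61.3966
Sample variance = 61.3966 / 57 = 1.0771

1.08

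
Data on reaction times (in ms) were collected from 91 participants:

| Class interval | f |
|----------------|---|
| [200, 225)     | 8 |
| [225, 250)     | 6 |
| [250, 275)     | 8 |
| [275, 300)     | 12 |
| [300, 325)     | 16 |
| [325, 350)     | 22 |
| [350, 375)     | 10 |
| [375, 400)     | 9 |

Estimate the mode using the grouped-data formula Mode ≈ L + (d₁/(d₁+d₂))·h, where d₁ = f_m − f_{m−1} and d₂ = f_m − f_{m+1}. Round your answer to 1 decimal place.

Modal class: [325, 350) (highest frequency 22).
d₁ = 22 − 16 = 6, d₂ = 22 − 10 = 12
Mode ≈ 325 + (6/(6+12)) × 25 = 325 + 8.3333 = 333.3333

333.3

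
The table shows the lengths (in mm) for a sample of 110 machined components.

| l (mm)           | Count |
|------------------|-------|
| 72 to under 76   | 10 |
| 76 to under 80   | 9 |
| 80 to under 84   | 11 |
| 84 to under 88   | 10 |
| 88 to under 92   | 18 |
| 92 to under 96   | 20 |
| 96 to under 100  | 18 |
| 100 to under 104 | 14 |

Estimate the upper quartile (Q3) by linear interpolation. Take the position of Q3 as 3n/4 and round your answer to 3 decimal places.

Cumulative frequencies: 10, 19, 30, 40, 58, 78, 96, 110
n = 110; position = 3n/4 = 82.5.
This falls in the class 96 to under 100: L = 96, F = 78, f = 18, h = 4.
Upper quartile ≈ 96 + ((82.5 − 78) / 18) × 4 = 97.0000

97.000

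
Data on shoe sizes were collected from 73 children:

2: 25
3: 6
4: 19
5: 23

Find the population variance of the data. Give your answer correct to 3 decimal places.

1.563

Values: 2, 3, 4, 5
n = 73, Σfx = 259, mean = 3.5479
Σfx² = 1033
Σf(x − x̄)² = Σfx² − (Σfx)²/n = 1033 − 259²/73 = 114.0822
Population variance = 114.0822 / 73 = 1.5628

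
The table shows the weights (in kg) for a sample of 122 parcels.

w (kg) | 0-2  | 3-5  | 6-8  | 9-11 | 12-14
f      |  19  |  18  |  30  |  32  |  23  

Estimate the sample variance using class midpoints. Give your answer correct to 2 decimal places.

15.92

Midpoints: 1, 4, 7, 10, 13
n = 122, Σfm = 920, mean = 7.5410
Σfm² = 8864
Σf(m − x̄)² = Σfm² − (Σfm)²/n = 8864 − 920²/122 = 1926.2951
Sample variance = 1926.2951 / 121 = 15.9198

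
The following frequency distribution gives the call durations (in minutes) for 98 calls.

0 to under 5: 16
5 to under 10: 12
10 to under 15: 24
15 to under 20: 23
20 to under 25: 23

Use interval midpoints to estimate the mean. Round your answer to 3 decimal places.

Midpoints: 2.5, 7.5, 12.5, 17.5, 22.5
Σfm = 16×2.5 + 12×7.5 + 24×12.5 + 23×17.5 + 23×22.5 = 1350
n = Σf = 98
Mean = 1350 / 98 = 13.7755

13.776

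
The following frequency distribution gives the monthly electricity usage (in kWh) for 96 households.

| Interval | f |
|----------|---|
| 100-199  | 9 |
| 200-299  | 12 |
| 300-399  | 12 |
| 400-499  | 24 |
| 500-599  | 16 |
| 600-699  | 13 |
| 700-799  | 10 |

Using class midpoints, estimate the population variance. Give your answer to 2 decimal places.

Midpoints: 149.5, 249.5, 349.5, 449.5, 549.5, 649.5, 749.5
n = 96, Σfm = 44052, mean = 458.8750
Σfm² = 23195924
Σf(m − x̄)² = Σfm² − (Σfm)²/n = 23195924 − 44052²/96 = 2981562.5000
Population variance = 2981562.5000 / 96 = 31057.9427

31057.94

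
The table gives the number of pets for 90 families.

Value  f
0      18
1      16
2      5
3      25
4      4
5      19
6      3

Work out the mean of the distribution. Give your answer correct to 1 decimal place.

2.6

Values: 0, 1, 2, 3, 4, 5, 6
Σfx = 18×0 + 16×1 + 5×2 + 25×3 + 4×4 + 19×5 + 3×6 = 230
n = Σf = 90
Mean = 230 / 90 = 2.5556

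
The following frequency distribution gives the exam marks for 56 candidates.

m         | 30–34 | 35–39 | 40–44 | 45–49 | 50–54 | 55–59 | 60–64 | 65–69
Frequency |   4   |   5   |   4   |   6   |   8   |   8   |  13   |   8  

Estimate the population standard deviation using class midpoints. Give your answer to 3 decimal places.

10.773

Midpoints: 32, 37, 42, 47, 52, 57, 62, 67
n = 56, Σfm = 2977, mean = 53.1607
Σfm² = 164759
Σf(m − x̄)² = Σfm² − (Σfm)²/n = 164759 − 2977²/56 = 6499.5536
Population variance = 6499.5536 / 56 = 116.0635
Standard deviation = √116.0635 = 10.7733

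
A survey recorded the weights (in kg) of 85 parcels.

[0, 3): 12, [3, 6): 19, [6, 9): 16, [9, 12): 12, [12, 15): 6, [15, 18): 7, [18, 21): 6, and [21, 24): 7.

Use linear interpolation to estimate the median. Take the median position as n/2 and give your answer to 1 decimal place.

Cumulative frequencies: 12, 31, 47, 59, 65, 72, 78, 85
n = 85; position = n/2 = 42.5.
This falls in the class [6, 9): L = 6, F = 31, f = 16, h = 3.
Median ≈ 6 + ((42.5 − 31) / 16) × 3 = 8.1562

8.2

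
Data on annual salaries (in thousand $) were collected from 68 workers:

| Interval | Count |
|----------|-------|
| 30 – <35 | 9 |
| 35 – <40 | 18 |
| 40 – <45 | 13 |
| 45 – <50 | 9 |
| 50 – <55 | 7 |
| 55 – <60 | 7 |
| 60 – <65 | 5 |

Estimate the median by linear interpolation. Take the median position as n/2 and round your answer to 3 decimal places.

42.692

Cumulative frequencies: 9, 27, 40, 49, 56, 63, 68
n = 68; position = n/2 = 34.
This falls in the class 40 – <45: L = 40, F = 27, f = 13, h = 5.
Median ≈ 40 + ((34 − 27) / 13) × 5 = 42.6923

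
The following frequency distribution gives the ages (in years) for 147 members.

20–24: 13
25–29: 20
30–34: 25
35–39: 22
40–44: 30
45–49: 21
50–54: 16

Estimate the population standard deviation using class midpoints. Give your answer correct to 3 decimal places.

9.019

Midpoints: 22, 27, 32, 37, 42, 47, 52
n = 147, Σfm = 5519, mean = 37.5442
Σfm² = 219163
Σf(m − x̄)² = Σfm² − (Σfm)²/n = 219163 − 5519²/147 = 11956.4626
Population variance = 11956.4626 / 147 = 81.3365
Standard deviation = √81.3365 = 9.0187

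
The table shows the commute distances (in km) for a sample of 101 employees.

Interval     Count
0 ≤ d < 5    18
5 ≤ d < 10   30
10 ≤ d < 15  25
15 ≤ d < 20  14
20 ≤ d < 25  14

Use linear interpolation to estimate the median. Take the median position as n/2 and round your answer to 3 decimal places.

Cumulative frequencies: 18, 48, 73, 87, 101
n = 101; position = n/2 = 50.5.
This falls in the class 10 ≤ d < 15: L = 10, F = 48, f = 25, h = 5.
Median ≈ 10 + ((50.5 − 48) / 25) × 5 = 10.5000

10.500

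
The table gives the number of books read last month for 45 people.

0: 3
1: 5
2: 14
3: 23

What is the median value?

Cumulative frequencies: 3, 8, 22, 45
n = 45, so the median is the value in position (n+1)/2 = 23.
Position 23 falls at value 3.

3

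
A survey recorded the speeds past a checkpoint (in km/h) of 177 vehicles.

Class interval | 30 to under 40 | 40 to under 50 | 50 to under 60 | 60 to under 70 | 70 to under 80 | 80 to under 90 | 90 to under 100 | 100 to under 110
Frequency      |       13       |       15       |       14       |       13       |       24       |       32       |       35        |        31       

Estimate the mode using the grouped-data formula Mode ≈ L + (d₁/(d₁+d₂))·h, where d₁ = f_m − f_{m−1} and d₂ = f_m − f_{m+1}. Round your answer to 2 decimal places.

Modal class: 90 to under 100 (highest frequency 35).
d₁ = 35 − 32 = 3, d₂ = 35 − 31 = 4
Mode ≈ 90 + (3/(3+4)) × 10 = 90 + 4.2857 = 94.2857

94.29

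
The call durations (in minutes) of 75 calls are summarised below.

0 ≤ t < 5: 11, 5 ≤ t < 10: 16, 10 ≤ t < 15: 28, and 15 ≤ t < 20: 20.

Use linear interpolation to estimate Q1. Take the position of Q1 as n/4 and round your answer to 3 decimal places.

Cumulative frequencies: 11, 27, 55, 75
n = 75; position = n/4 = 18.75.
This falls in the class 5 ≤ t < 10: L = 5, F = 11, f = 16, h = 5.
Lower quartile ≈ 5 + ((18.75 − 11) / 16) × 5 = 7.4219

7.422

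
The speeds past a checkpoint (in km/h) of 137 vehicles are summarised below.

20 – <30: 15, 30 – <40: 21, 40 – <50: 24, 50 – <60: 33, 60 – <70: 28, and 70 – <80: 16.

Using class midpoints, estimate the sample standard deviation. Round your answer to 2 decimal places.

15.24

Midpoints: 25, 35, 45, 55, 65, 75
n = 137, Σfm = 7025, mean = 51.2774
Σfm² = 391825
Σf(m − x̄)² = Σfm² − (Σfm)²/n = 391825 − 7025²/137 = 31601.4599
Sample variance = 31601.4599 / 136 = 232.3637
Standard deviation = √232.3637 = 15.2435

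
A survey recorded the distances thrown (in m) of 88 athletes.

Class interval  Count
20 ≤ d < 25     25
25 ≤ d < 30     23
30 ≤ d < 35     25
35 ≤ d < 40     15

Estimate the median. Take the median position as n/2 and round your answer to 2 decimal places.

29.13

Cumulative frequencies: 25, 48, 73, 88
n = 88; position = n/2 = 44.
This falls in the class 25 ≤ d < 30: L = 25, F = 25, f = 23, h = 5.
Median ≈ 25 + ((44 − 25) / 23) × 5 = 29.1304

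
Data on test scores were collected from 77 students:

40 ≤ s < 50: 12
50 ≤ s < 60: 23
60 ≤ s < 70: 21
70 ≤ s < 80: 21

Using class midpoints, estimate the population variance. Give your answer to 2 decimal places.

Midpoints: 45, 55, 65, 75
n = 77, Σfm = 4745, mean = 61.6234
Σfm² = 300725
Σf(m − x̄)² = Σfm² − (Σfm)²/n = 300725 − 4745²/77 = 8322.0779
Population variance = 8322.0779 / 77 = 108.0789

108.08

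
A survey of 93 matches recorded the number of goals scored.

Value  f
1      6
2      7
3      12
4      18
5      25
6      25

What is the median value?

Cumulative frequencies: 6, 13, 25, 43, 68, 93
n = 93, so the median is the value in position (n+1)/2 = 47.
Position 47 falls at value 5.

5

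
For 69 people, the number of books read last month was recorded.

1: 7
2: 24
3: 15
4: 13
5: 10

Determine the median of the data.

Cumulative frequencies: 7, 31, 46, 59, 69
n = 69, so the median is the value in position (n+1)/2 = 35.
Position 35 falls at value 3.

3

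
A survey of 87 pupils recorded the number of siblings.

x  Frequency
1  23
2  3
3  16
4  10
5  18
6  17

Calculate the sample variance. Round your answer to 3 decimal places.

Values: 1, 2, 3, 4, 5, 6
n = 87, Σfx = 309, mean = 3.5517
Σfx² = 1401
Σf(x − x̄)² = Σfx² − (Σfx)²/n = 1401 − 309²/87 = 303.5172
Sample variance = 303.5172 / 86 = 3.5293

3.529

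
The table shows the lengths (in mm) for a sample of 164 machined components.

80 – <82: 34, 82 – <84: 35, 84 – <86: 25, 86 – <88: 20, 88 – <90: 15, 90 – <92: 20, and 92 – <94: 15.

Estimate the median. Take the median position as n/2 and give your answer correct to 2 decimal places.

85.04

Cumulative frequencies: 34, 69, 94, 114, 129, 149, 164
n = 164; position = n/2 = 82.
This falls in the class 84 – <86: L = 84, F = 69, f = 25, h = 2.
Median ≈ 84 + ((82 − 69) / 25) × 2 = 85.0400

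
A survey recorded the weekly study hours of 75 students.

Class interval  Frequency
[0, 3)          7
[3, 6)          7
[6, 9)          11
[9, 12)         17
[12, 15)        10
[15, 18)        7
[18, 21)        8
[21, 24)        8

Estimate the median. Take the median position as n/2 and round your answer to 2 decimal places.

11.21

Cumulative frequencies: 7, 14, 25, 42, 52, 59, 67, 75
n = 75; position = n/2 = 37.5.
This falls in the class [9, 12): L = 9, F = 25, f = 17, h = 3.
Median ≈ 9 + ((37.5 − 25) / 17) × 3 = 11.2059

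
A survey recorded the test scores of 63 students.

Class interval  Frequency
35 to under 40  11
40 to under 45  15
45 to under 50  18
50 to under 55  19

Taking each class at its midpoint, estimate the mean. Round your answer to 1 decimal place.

46.1

Midpoints: 37.5, 42.5, 47.5, 52.5
Σfm = 11×37.5 + 15×42.5 + 18×47.5 + 19×52.5 = 2902.5
n = Σf = 63
Mean = 2902.5 / 63 = 46.0714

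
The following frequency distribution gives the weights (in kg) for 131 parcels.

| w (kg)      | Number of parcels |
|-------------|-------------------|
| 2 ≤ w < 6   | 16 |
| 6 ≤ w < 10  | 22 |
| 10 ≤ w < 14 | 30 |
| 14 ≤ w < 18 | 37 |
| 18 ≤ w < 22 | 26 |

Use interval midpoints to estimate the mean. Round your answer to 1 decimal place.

Midpoints: 4, 8, 12, 16, 20
Σfm = 16×4 + 22×8 + 30×12 + 37×16 + 26×20 = 1712
n = Σf = 131
Mean = 1712 / 131 = 13.0687

13.1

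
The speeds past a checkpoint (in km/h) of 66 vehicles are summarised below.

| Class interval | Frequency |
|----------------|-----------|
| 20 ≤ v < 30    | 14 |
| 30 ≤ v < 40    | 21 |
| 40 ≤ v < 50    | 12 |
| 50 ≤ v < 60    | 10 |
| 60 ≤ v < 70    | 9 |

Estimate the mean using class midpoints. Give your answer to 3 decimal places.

Midpoints: 25, 35, 45, 55, 65
Σfm = 14×25 + 21×35 + 12×45 + 10×55 + 9×65 = 2760
n = Σf = 66
Mean = 2760 / 66 = 41.8182

41.818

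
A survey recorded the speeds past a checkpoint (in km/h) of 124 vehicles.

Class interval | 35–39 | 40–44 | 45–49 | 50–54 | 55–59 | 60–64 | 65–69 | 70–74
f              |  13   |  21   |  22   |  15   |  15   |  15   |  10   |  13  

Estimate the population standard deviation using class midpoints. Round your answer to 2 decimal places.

Midpoints: 37, 42, 47, 52, 57, 62, 67, 72
n = 124, Σfm = 6568, mean = 52.9677
Σfm² = 362676
Σf(m − x̄)² = Σfm² − (Σfm)²/n = 362676 − 6568²/124 = 14783.8710
Population variance = 14783.8710 / 124 = 119.2248
Standard deviation = √119.2248 = 10.9190

10.92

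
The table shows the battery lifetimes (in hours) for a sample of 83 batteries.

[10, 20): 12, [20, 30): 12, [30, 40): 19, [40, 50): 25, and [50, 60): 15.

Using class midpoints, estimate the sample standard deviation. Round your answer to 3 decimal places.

13.097

Midpoints: 15, 25, 35, 45, 55
n = 83, Σfm = 3095, mean = 37.2892
Σfm² = 129475
Σf(m − x̄)² = Σfm² − (Σfm)²/n = 129475 − 3095²/83 = 14065.0602
Sample variance = 14065.0602 / 82 = 171.5251
Standard deviation = √171.5251 = 13.0968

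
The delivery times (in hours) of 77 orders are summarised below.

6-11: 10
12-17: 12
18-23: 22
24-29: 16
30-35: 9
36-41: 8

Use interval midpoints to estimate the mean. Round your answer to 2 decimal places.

Midpoints: 8.5, 14.5, 20.5, 26.5, 32.5, 38.5
Σfm = 10×8.5 + 12×14.5 + 22×20.5 + 16×26.5 + 9×32.5 + 8×38.5 = 1734.5
n = Σf = 77
Mean = 1734.5 / 77 = 22.5260

22.53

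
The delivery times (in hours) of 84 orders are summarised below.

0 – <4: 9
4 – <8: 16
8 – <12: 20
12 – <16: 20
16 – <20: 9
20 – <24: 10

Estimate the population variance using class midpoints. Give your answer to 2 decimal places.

Midpoints: 2, 6, 10, 14, 18, 22
n = 84, Σfm = 976, mean = 11.6190
Σfm² = 14288
Σf(m − x̄)² = Σfm² − (Σfm)²/n = 14288 − 976²/84 = 2947.8095
Population variance = 2947.8095 / 84 = 35.0930

35.09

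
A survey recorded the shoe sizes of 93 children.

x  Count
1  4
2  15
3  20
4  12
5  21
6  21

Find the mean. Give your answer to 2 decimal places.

4.01

Values: 1, 2, 3, 4, 5, 6
Σfx = 4×1 + 15×2 + 20×3 + 12×4 + 21×5 + 21×6 = 373
n = Σf = 93
Mean = 373 / 93 = 4.0108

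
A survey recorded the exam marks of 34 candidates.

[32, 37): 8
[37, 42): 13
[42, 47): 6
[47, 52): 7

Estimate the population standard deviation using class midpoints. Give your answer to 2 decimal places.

Midpoints: 34.5, 39.5, 44.5, 49.5
n = 34, Σfm = 1403, mean = 41.2647
Σfm² = 58838.5
Σf(m − x̄)² = Σfm² − (Σfm)²/n = 58838.5 − 1403²/34 = 944.1176
Population variance = 944.1176 / 34 = 27.7682
Standard deviation = √27.7682 = 5.2696

5.27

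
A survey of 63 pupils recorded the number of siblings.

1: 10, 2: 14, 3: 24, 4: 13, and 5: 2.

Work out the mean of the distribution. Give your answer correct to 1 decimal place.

Values: 1, 2, 3, 4, 5
Σfx = 10×1 + 14×2 + 24×3 + 13×4 + 2×5 = 172
n = Σf = 63
Mean = 172 / 63 = 2.7302

2.7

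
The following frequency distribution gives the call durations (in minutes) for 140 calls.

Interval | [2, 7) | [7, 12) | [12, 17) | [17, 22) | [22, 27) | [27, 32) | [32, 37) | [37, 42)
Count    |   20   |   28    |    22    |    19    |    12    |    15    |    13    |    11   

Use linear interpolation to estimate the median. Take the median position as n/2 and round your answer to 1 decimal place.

Cumulative frequencies: 20, 48, 70, 89, 101, 116, 129, 140
n = 140; position = n/2 = 70.
This falls in the class [12, 17): L = 12, F = 48, f = 22, h = 5.
Median ≈ 12 + ((70 − 48) / 22) × 5 = 17.0000

17.0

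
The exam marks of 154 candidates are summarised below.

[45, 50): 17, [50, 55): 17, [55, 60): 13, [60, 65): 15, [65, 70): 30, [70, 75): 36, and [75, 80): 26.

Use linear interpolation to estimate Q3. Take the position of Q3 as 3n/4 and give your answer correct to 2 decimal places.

73.26

Cumulative frequencies: 17, 34, 47, 62, 92, 128, 154
n = 154; position = 3n/4 = 115.5.
This falls in the class [70, 75): L = 70, F = 92, f = 36, h = 5.
Upper quartile ≈ 70 + ((115.5 − 92) / 36) × 5 = 73.2639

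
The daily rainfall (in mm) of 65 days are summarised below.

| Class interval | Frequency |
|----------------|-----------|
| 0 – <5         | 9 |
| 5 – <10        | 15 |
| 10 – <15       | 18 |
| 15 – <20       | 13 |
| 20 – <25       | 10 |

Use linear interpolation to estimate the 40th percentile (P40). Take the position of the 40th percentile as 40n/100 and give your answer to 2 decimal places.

Cumulative frequencies: 9, 24, 42, 55, 65
n = 65; position = 40n/100 = 26.
This falls in the class 10 – <15: L = 10, F = 24, f = 18, h = 5.
40th percentile ≈ 10 + ((26 − 24) / 18) × 5 = 10.5556

10.56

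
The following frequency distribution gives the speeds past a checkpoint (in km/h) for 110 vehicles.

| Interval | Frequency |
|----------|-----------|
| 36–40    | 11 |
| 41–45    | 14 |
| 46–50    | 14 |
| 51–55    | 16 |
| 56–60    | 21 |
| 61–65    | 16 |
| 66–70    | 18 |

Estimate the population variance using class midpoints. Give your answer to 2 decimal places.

92.43

Midpoints: 38, 43, 48, 53, 58, 63, 68
n = 110, Σfm = 5990, mean = 54.4545
Σfm² = 336350
Σf(m − x̄)² = Σfm² − (Σfm)²/n = 336350 − 5990²/110 = 10167.2727
Population variance = 10167.2727 / 110 = 92.4298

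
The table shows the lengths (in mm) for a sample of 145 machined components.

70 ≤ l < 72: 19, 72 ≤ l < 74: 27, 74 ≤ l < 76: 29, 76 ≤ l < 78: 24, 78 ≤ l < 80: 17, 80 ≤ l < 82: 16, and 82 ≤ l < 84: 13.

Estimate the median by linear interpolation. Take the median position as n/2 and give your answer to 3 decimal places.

Cumulative frequencies: 19, 46, 75, 99, 116, 132, 145
n = 145; position = n/2 = 72.5.
This falls in the class 74 ≤ l < 76: L = 74, F = 46, f = 29, h = 2.
Median ≈ 74 + ((72.5 − 46) / 29) × 2 = 75.8276

75.828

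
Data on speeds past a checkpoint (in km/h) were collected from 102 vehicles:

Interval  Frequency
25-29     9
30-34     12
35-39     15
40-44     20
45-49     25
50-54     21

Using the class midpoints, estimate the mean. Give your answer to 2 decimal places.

42.05

Midpoints: 27, 32, 37, 42, 47, 52
Σfm = 9×27 + 12×32 + 15×37 + 20×42 + 25×47 + 21×52 = 4289
n = Σf = 102
Mean = 4289 / 102 = 42.0490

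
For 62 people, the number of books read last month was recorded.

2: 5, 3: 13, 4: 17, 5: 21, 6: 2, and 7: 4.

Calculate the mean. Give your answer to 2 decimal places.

4.23

Values: 2, 3, 4, 5, 6, 7
Σfx = 5×2 + 13×3 + 17×4 + 21×5 + 2×6 + 4×7 = 262
n = Σf = 62
Mean = 262 / 62 = 4.2258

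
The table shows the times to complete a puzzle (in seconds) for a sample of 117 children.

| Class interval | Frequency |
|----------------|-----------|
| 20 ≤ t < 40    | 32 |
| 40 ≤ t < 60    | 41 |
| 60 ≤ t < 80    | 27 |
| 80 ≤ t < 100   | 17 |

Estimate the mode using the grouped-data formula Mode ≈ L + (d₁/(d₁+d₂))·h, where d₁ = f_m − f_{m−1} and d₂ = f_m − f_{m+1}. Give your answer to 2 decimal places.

Modal class: 40 ≤ t < 60 (highest frequency 41).
d₁ = 41 − 32 = 9, d₂ = 41 − 27 = 14
Mode ≈ 40 + (9/(9+14)) × 20 = 40 + 7.8261 = 47.8261

47.83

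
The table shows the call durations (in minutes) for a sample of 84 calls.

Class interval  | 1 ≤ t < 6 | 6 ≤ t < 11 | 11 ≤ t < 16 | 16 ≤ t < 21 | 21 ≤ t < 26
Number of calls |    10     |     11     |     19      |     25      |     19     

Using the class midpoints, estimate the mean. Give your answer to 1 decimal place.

15.4

Midpoints: 3.5, 8.5, 13.5, 18.5, 23.5
Σfm = 10×3.5 + 11×8.5 + 19×13.5 + 25×18.5 + 19×23.5 = 1294
n = Σf = 84
Mean = 1294 / 84 = 15.4048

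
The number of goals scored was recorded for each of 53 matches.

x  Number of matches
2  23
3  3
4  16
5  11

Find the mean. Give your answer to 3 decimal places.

3.283

Values: 2, 3, 4, 5
Σfx = 23×2 + 3×3 + 16×4 + 11×5 = 174
n = Σf = 53
Mean = 174 / 53 = 3.2830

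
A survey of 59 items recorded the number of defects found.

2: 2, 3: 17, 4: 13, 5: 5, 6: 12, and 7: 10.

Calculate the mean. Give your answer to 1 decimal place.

Values: 2, 3, 4, 5, 6, 7
Σfx = 2×2 + 17×3 + 13×4 + 5×5 + 12×6 + 10×7 = 274
n = Σf = 59
Mean = 274 / 59 = 4.6441

4.6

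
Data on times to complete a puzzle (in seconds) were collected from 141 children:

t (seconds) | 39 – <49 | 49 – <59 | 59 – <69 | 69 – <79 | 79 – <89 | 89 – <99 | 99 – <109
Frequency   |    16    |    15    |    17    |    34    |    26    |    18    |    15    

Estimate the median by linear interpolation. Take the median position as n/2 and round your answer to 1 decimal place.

75.6

Cumulative frequencies: 16, 31, 48, 82, 108, 126, 141
n = 141; position = n/2 = 70.5.
This falls in the class 69 – <79: L = 69, F = 48, f = 34, h = 10.
Median ≈ 69 + ((70.5 − 48) / 34) × 10 = 75.6176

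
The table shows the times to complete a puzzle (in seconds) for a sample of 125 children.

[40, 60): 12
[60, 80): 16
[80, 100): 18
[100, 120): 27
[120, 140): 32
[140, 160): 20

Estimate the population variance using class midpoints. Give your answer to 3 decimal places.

Midpoints: 50, 70, 90, 110, 130, 150
n = 125, Σfm = 13470, mean = 107.7600
Σfm² = 1571700
Σf(m − x̄)² = Σfm² − (Σfm)²/n = 1571700 − 13470²/125 = 120172.8000
Population variance = 120172.8000 / 125 = 961.3824

961.382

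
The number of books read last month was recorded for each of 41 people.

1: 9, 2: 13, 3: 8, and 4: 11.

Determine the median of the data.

Cumulative frequencies: 9, 22, 30, 41
n = 41, so the median is the value in position (n+1)/2 = 21.
Position 21 falls at value 2.

2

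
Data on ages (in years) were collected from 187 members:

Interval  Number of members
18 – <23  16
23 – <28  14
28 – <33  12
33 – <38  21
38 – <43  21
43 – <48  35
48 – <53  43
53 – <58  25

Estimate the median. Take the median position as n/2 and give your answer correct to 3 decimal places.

Cumulative frequencies: 16, 30, 42, 63, 84, 119, 162, 187
n = 187; position = n/2 = 93.5.
This falls in the class 43 – <48: L = 43, F = 84, f = 35, h = 5.
Median ≈ 43 + ((93.5 − 84) / 35) × 5 = 44.3571

44.357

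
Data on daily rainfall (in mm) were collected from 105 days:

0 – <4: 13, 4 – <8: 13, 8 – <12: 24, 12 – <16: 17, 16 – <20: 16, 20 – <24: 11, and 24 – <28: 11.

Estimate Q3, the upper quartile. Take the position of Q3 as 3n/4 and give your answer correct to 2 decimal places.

Cumulative frequencies: 13, 26, 50, 67, 83, 94, 105
n = 105; position = 3n/4 = 78.75.
This falls in the class 16 – <20: L = 16, F = 67, f = 16, h = 4.
Upper quartile ≈ 16 + ((78.75 − 67) / 16) × 4 = 18.9375

18.94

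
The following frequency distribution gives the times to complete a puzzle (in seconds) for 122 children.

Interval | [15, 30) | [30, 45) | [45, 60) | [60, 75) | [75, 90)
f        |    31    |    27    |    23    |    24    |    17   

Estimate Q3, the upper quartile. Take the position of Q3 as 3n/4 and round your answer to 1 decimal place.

Cumulative frequencies: 31, 58, 81, 105, 122
n = 122; position = 3n/4 = 91.5.
This falls in the class [60, 75): L = 60, F = 81, f = 24, h = 15.
Upper quartile ≈ 60 + ((91.5 − 81) / 24) × 15 = 66.5625

66.6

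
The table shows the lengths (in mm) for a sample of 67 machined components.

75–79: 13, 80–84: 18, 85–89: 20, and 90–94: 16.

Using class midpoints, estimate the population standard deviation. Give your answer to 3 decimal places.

Midpoints: 77, 82, 87, 92
n = 67, Σfm = 5689, mean = 84.9104
Σfm² = 484913
Σf(m − x̄)² = Σfm² − (Σfm)²/n = 484913 − 5689²/67 = 1857.4627
Population variance = 1857.4627 / 67 = 27.7233
Standard deviation = √27.7233 = 5.2653

5.265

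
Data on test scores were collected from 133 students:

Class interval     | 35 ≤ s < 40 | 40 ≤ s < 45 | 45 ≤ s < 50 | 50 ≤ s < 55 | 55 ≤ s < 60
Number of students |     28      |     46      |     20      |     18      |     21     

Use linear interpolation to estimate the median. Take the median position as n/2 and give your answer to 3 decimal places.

Cumulative frequencies: 28, 74, 94, 112, 133
n = 133; position = n/2 = 66.5.
This falls in the class 40 ≤ s < 45: L = 40, F = 28, f = 46, h = 5.
Median ≈ 40 + ((66.5 − 28) / 46) × 5 = 44.1848

44.185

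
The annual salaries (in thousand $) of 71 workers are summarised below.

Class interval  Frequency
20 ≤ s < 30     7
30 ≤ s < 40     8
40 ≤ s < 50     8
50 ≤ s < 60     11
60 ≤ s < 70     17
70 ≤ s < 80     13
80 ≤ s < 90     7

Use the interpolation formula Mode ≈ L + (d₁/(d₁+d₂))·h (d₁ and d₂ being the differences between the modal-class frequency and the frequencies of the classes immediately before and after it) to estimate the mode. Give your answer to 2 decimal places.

Modal class: 60 ≤ s < 70 (highest frequency 17).
d₁ = 17 − 11 = 6, d₂ = 17 − 13 = 4
Mode ≈ 60 + (6/(6+4)) × 10 = 60 + 6.0000 = 66.0000

66.00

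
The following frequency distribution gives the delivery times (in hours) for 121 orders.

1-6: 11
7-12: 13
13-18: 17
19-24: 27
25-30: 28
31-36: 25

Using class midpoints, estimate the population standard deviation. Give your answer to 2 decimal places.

Midpoints: 3.5, 9.5, 15.5, 21.5, 27.5, 33.5
n = 121, Σfm = 2613.5, mean = 21.5992
Σfm² = 67104.25
Σf(m − x̄)² = Σfm² − (Σfm)²/n = 67104.25 − 2613.5²/121 = 10654.8099
Population variance = 10654.8099 / 121 = 88.0563
Standard deviation = √88.0563 = 9.3838

9.38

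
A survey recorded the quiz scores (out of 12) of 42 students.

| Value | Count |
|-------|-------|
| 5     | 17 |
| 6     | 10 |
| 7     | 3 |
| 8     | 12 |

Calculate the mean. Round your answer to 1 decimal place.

Values: 5, 6, 7, 8
Σfx = 17×5 + 10×6 + 3×7 + 12×8 = 262
n = Σf = 42
Mean = 262 / 42 = 6.2381

6.2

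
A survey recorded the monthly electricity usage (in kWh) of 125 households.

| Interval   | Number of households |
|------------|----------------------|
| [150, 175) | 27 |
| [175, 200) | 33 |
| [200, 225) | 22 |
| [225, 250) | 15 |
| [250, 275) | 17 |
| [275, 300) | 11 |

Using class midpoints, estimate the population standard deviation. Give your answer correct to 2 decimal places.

40.17

Midpoints: 162.5, 187.5, 212.5, 237.5, 262.5, 287.5
n = 125, Σfm = 26437.5, mean = 211.5000
Σfm² = 5793281.25
Σf(m − x̄)² = Σfm² − (Σfm)²/n = 5793281.25 − 26437.5²/125 = 201750.0000
Population variance = 201750.0000 / 125 = 1614.0000
Standard deviation = √1614.0000 = 40.1746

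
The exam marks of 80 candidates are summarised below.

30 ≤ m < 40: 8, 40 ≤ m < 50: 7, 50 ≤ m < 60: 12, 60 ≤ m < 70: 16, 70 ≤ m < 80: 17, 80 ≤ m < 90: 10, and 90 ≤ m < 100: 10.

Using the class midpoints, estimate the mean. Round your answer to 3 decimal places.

67.125

Midpoints: 35, 45, 55, 65, 75, 85, 95
Σfm = 8×35 + 7×45 + 12×55 + 16×65 + 17×75 + 10×85 + 10×95 = 5370
n = Σf = 80
Mean = 5370 / 80 = 67.1250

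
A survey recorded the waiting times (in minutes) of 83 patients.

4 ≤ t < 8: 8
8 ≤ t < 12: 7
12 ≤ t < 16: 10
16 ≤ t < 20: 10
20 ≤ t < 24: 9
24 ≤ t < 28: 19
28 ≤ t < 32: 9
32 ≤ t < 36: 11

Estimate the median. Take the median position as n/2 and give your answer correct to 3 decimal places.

22.889

Cumulative frequencies: 8, 15, 25, 35, 44, 63, 72, 83
n = 83; position = n/2 = 41.5.
This falls in the class 20 ≤ t < 24: L = 20, F = 35, f = 9, h = 4.
Median ≈ 20 + ((41.5 − 35) / 9) × 4 = 22.8889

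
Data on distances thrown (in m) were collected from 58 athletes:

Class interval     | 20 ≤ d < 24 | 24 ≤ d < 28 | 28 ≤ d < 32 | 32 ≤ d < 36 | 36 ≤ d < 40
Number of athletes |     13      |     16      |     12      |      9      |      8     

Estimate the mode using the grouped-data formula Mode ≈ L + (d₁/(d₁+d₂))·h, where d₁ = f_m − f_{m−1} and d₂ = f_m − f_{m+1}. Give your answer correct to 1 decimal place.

25.7

Modal class: 24 ≤ d < 28 (highest frequency 16).
d₁ = 16 − 13 = 3, d₂ = 16 − 12 = 4
Mode ≈ 24 + (3/(3+4)) × 4 = 24 + 1.7143 = 25.7143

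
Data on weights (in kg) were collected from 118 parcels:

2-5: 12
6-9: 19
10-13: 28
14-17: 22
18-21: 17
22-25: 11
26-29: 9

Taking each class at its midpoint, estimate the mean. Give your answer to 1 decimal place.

Midpoints: 3.5, 7.5, 11.5, 15.5, 19.5, 23.5, 27.5
Σfm = 12×3.5 + 19×7.5 + 28×11.5 + 22×15.5 + 17×19.5 + 11×23.5 + 9×27.5 = 1685
n = Σf = 118
Mean = 1685 / 118 = 14.2797

14.3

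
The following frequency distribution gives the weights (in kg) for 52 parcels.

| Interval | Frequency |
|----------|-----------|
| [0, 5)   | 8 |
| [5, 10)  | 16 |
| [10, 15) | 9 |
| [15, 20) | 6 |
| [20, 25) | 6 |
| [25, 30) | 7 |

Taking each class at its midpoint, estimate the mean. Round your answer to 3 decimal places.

Midpoints: 2.5, 7.5, 12.5, 17.5, 22.5, 27.5
Σfm = 8×2.5 + 16×7.5 + 9×12.5 + 6×17.5 + 6×22.5 + 7×27.5 = 685
n = Σf = 52
Mean = 685 / 52 = 13.1731

13.173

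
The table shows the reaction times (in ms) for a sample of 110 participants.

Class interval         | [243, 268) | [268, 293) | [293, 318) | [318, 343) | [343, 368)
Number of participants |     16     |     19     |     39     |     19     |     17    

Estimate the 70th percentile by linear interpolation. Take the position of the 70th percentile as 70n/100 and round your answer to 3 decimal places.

321.947

Cumulative frequencies: 16, 35, 74, 93, 110
n = 110; position = 70n/100 = 77.
This falls in the class [318, 343): L = 318, F = 74, f = 19, h = 25.
70th percentile ≈ 318 + ((77 − 74) / 19) × 25 = 321.9474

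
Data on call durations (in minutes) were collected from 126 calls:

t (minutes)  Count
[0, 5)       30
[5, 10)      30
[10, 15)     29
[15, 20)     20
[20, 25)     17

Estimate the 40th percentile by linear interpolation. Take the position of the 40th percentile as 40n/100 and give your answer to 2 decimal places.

Cumulative frequencies: 30, 60, 89, 109, 126
n = 126; position = 40n/100 = 50.4.
This falls in the class [5, 10): L = 5, F = 30, f = 30, h = 5.
40th percentile ≈ 5 + ((50.4 − 30) / 30) × 5 = 8.4000

8.40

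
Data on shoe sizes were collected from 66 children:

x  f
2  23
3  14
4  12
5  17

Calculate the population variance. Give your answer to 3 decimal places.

1.439

Values: 2, 3, 4, 5
n = 66, Σfx = 221, mean = 3.3485
Σfx² = 835
Σf(x − x̄)² = Σfx² − (Σfx)²/n = 835 − 221²/66 = 94.9848
Population variance = 94.9848 / 66 = 1.4392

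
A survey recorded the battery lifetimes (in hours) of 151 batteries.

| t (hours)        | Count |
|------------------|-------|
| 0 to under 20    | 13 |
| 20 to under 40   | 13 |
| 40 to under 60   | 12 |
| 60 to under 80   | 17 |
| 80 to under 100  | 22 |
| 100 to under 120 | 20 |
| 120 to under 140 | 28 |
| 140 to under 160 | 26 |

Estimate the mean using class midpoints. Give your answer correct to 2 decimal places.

92.91

Midpoints: 10, 30, 50, 70, 90, 110, 130, 150
Σfm = 13×10 + 13×30 + 12×50 + 17×70 + 22×90 + 20×110 + 28×130 + 26×150 = 14030
n = Σf = 151
Mean = 14030 / 151 = 92.9139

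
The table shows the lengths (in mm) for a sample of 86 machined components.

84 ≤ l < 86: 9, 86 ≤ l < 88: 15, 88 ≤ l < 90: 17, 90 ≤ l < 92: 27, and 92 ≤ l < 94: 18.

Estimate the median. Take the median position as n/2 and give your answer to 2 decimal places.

Cumulative frequencies: 9, 24, 41, 68, 86
n = 86; position = n/2 = 43.
This falls in the class 90 ≤ l < 92: L = 90, F = 41, f = 27, h = 2.
Median ≈ 90 + ((43 − 41) / 27) × 2 = 90.1481

90.15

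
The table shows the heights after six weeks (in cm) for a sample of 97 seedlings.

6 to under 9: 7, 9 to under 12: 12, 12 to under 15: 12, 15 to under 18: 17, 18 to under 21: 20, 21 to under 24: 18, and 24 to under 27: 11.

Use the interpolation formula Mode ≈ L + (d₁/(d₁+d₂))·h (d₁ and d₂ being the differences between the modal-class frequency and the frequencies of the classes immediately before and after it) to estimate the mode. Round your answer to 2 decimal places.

Modal class: 18 to under 21 (highest frequency 20).
d₁ = 20 − 17 = 3, d₂ = 20 − 18 = 2
Mode ≈ 18 + (3/(3+2)) × 3 = 18 + 1.8000 = 19.8000

19.80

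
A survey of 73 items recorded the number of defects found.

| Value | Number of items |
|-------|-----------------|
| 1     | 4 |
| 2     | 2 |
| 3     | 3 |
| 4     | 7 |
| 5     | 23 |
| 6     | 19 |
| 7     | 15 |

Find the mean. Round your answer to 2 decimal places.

5.19

Values: 1, 2, 3, 4, 5, 6, 7
Σfx = 4×1 + 2×2 + 3×3 + 7×4 + 23×5 + 19×6 + 15×7 = 379
n = Σf = 73
Mean = 379 / 73 = 5.1918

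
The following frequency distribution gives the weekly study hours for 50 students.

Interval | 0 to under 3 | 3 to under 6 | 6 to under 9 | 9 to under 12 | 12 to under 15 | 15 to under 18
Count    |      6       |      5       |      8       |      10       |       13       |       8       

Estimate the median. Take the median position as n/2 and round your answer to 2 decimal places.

Cumulative frequencies: 6, 11, 19, 29, 42, 50
n = 50; position = n/2 = 25.
This falls in the class 9 to under 12: L = 9, F = 19, f = 10, h = 3.
Median ≈ 9 + ((25 − 19) / 10) × 3 = 10.8000

10.80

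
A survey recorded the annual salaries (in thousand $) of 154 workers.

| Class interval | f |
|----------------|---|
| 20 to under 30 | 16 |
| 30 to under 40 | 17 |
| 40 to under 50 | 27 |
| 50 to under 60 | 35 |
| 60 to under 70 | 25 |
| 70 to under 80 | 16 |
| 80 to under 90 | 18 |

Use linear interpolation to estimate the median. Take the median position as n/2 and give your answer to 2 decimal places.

54.86

Cumulative frequencies: 16, 33, 60, 95, 120, 136, 154
n = 154; position = n/2 = 77.
This falls in the class 50 to under 60: L = 50, F = 60, f = 35, h = 10.
Median ≈ 50 + ((77 − 60) / 35) × 10 = 54.8571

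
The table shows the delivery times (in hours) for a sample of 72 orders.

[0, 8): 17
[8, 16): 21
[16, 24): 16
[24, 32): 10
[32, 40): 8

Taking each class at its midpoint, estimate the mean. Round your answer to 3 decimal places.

Midpoints: 4, 12, 20, 28, 36
Σfm = 17×4 + 21×12 + 16×20 + 10×28 + 8×36 = 1208
n = Σf = 72
Mean = 1208 / 72 = 16.7778

16.778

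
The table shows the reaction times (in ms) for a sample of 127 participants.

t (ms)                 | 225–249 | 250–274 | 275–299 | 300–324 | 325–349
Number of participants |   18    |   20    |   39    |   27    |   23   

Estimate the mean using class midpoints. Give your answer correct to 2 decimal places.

Midpoints: 237, 262, 287, 312, 337
Σfm = 18×237 + 20×262 + 39×287 + 27×312 + 23×337 = 36874
n = Σf = 127
Mean = 36874 / 127 = 290.3465

290.35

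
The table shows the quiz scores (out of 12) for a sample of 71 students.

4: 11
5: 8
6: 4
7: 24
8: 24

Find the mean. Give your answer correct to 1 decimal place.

Values: 4, 5, 6, 7, 8
Σfx = 11×4 + 8×5 + 4×6 + 24×7 + 24×8 = 468
n = Σf = 71
Mean = 468 / 71 = 6.5915

6.6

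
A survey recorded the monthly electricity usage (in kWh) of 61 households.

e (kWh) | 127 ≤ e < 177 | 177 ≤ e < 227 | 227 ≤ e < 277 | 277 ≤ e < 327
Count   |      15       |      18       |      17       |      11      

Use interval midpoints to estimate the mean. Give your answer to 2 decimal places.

221.67

Midpoints: 152, 202, 252, 302
Σfm = 15×152 + 18×202 + 17×252 + 11×302 = 13522
n = Σf = 61
Mean = 13522 / 61 = 221.6721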